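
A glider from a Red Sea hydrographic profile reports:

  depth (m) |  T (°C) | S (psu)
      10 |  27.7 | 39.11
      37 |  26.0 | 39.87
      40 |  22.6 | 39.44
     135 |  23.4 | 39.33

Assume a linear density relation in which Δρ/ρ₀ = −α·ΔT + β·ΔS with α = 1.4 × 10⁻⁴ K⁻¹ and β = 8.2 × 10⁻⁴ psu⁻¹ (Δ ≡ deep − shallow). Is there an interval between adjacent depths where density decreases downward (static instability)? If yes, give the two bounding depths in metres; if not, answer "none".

40–135 m

Evaluate Δρ/ρ₀ = −αΔT + βΔS across each adjacent pair:
  10–37 m: −αΔT+βΔS = −(1.4 × 10⁻⁴)(-1.7)+(8.2 × 10⁻⁴)(+0.76) = 8.6 × 10⁻⁴ → stable
  37–40 m: −αΔT+βΔS = −(1.4 × 10⁻⁴)(-3.4)+(8.2 × 10⁻⁴)(-0.43) = 1.2 × 10⁻⁴ → stable
  40–135 m: −αΔT+βΔS = −(1.4 × 10⁻⁴)(+0.8)+(8.2 × 10⁻⁴)(-0.11) = -2.0 × 10⁻⁴ → UNSTABLE
The 40–135 m interval has Δρ < 0: lighter water underlies denser water.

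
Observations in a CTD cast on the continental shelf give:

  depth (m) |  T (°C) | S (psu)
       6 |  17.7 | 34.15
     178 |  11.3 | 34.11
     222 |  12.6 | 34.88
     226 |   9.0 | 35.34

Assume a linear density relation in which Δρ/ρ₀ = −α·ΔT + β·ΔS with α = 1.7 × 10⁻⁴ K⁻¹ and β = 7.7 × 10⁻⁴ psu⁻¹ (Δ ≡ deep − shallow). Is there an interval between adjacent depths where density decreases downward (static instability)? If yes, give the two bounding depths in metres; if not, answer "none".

Evaluate Δρ/ρ₀ = −αΔT + βΔS across each adjacent pair:
  6–178 m: −αΔT+βΔS = −(1.7 × 10⁻⁴)(-6.4)+(7.7 × 10⁻⁴)(-0.04) = 1.1 × 10⁻³ → stable
  178–222 m: −αΔT+βΔS = −(1.7 × 10⁻⁴)(+1.3)+(7.7 × 10⁻⁴)(+0.77) = 3.7 × 10⁻⁴ → stable
  222–226 m: −αΔT+βΔS = −(1.7 × 10⁻⁴)(-3.6)+(7.7 × 10⁻⁴)(+0.46) = 9.7 × 10⁻⁴ → stable
Every interval has Δρ > 0: the column is stably stratified throughout.

none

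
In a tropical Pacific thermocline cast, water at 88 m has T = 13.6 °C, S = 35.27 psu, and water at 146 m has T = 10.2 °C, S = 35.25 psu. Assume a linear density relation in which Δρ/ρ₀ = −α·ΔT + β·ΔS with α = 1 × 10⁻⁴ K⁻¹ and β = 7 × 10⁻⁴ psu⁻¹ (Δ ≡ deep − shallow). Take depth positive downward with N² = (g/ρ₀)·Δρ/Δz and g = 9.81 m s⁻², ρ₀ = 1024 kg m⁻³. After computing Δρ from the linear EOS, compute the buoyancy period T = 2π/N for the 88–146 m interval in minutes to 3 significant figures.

14.1 min

ΔT = -3.4 K, ΔS = -0.02 psu (deep − shallow).
Δρ/ρ₀ = −αΔT + βΔS = 3.40 × 10⁻⁴ − 1.40 × 10⁻⁵ = 3.26 × 10⁻⁴, so Δρ ≈ 0.3338 kg m⁻³.
N² = (g/ρ₀)·Δρ/Δz = g·(Δρ/ρ₀)/Δz = 9.81 × 3.26 × 10⁻⁴ / 58 = 5.5139 × 10⁻⁵ s⁻².
N = √(5.5139 × 10⁻⁵) = 7.4256 × 10⁻³ rad s⁻¹ → T = 2π/N = 846.15 s = 14.102 min ≈ 14.1 min.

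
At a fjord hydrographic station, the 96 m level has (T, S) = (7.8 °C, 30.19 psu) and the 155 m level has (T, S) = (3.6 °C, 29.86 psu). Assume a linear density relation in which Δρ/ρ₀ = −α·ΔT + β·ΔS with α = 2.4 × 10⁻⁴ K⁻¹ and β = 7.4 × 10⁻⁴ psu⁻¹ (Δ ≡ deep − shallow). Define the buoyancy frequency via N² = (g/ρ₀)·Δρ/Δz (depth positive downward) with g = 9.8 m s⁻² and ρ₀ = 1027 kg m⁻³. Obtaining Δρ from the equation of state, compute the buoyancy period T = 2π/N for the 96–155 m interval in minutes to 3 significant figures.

ΔT = -4.2 K, ΔS = -0.33 psu (deep − shallow).
Δρ/ρ₀ = −αΔT + βΔS = 1.008 × 10⁻³ − 2.442 × 10⁻⁴ = 7.638 × 10⁻⁴, so Δρ ≈ 0.7844 kg m⁻³.
N² = (g/ρ₀)·Δρ/Δz = g·(Δρ/ρ₀)/Δz = 9.8 × 7.638 × 10⁻⁴ / 59 = 1.2687 × 10⁻⁴ s⁻².
N = √(1.2687 × 10⁻⁴) = 0.011264 rad s⁻¹ → T = 2π/N = 557.81 s = 9.2968 min ≈ 9.30 min.

9.30 min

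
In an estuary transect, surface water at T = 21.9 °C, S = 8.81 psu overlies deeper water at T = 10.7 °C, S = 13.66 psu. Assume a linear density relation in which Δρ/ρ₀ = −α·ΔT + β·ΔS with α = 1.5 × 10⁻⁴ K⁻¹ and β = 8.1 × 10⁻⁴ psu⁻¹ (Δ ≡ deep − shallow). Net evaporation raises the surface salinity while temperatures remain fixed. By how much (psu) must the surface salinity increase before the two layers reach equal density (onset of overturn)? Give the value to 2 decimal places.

Neutral buoyancy requires −α(T_deep − T_surf) + β(S_deep − S_surf′) = 0.
S_surf′ = S_deep − (α/β)·ΔT = 13.66 − (1.5 × 10⁻⁴/8.1 × 10⁻⁴)·(-11.2) = 15.7341 psu.
Increase required: 15.7341 − 8.81 = 6.9241 psu.

6.92 psu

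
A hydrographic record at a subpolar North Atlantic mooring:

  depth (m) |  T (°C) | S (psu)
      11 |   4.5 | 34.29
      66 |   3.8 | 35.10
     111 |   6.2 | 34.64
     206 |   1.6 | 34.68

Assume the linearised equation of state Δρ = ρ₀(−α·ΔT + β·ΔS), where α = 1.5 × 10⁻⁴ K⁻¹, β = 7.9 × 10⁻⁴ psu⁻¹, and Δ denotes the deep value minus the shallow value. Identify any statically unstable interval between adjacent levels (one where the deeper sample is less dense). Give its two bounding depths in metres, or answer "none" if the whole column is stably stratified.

66–111 m

Evaluate Δρ/ρ₀ = −αΔT + βΔS across each adjacent pair:
  11–66 m: −αΔT+βΔS = −(1.5 × 10⁻⁴)(-0.7)+(7.9 × 10⁻⁴)(+0.81) = 7.4 × 10⁻⁴ → stable
  66–111 m: −αΔT+βΔS = −(1.5 × 10⁻⁴)(+2.4)+(7.9 × 10⁻⁴)(-0.46) = -7.2 × 10⁻⁴ → UNSTABLE
  111–206 m: −αΔT+βΔS = −(1.5 × 10⁻⁴)(-4.6)+(7.9 × 10⁻⁴)(+0.04) = 7.2 × 10⁻⁴ → stable
The 66–111 m interval has Δρ < 0: lighter water underlies denser water.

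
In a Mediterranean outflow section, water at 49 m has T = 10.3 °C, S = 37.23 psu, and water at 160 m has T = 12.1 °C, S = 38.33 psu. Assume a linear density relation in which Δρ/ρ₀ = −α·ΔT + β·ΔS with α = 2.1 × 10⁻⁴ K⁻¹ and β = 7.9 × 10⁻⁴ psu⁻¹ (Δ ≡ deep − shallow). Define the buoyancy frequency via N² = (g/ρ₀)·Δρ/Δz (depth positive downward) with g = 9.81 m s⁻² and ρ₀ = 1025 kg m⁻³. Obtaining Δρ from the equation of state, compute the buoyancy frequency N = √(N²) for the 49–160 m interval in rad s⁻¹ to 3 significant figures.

ΔT = +1.8 K, ΔS = +1.10 psu (deep − shallow).
Δρ/ρ₀ = −αΔT + βΔS = -3.78 × 10⁻⁴ + 8.69 × 10⁻⁴ = 4.91 × 10⁻⁴, so Δρ ≈ 0.5033 kg m⁻³.
N² = (g/ρ₀)·Δρ/Δz = g·(Δρ/ρ₀)/Δz = 9.81 × 4.91 × 10⁻⁴ / 111 = 4.3394 × 10⁻⁵ s⁻².
N = √(4.3394 × 10⁻⁵) = 6.5874 × 10⁻³ rad s⁻¹ ≈ 6.59 × 10⁻³ rad s⁻¹.

6.59 × 10⁻³ rad s⁻¹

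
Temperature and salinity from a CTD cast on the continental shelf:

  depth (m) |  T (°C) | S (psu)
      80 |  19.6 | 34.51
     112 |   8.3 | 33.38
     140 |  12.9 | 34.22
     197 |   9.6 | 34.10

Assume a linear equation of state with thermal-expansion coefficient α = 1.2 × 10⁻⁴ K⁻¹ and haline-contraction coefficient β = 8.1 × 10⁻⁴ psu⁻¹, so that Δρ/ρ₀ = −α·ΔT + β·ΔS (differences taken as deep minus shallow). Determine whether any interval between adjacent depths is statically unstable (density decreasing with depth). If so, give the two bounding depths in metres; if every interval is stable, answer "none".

none

Evaluate Δρ/ρ₀ = −αΔT + βΔS across each adjacent pair:
  80–112 m: −αΔT+βΔS = −(1.2 × 10⁻⁴)(-11.3)+(8.1 × 10⁻⁴)(-1.13) = 4.4 × 10⁻⁴ → stable
  112–140 m: −αΔT+βΔS = −(1.2 × 10⁻⁴)(+4.6)+(8.1 × 10⁻⁴)(+0.84) = 1.3 × 10⁻⁴ → stable
  140–197 m: −αΔT+βΔS = −(1.2 × 10⁻⁴)(-3.3)+(8.1 × 10⁻⁴)(-0.12) = 3.0 × 10⁻⁴ → stable
Every interval has Δρ > 0: the column is stably stratified throughout.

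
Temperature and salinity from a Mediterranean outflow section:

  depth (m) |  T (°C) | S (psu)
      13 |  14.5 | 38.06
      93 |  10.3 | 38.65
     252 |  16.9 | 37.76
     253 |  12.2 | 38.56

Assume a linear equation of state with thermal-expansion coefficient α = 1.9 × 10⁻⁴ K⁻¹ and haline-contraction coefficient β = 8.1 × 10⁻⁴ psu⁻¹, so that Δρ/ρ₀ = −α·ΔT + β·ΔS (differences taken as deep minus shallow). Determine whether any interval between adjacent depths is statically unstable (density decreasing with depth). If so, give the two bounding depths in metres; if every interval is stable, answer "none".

Evaluate Δρ/ρ₀ = −αΔT + βΔS across each adjacent pair:
  13–93 m: −αΔT+βΔS = −(1.9 × 10⁻⁴)(-4.2)+(8.1 × 10⁻⁴)(+0.59) = 1.3 × 10⁻³ → stable
  93–252 m: −αΔT+βΔS = −(1.9 × 10⁻⁴)(+6.6)+(8.1 × 10⁻⁴)(-0.89) = -2.0 × 10⁻³ → UNSTABLE
  252–253 m: −αΔT+βΔS = −(1.9 × 10⁻⁴)(-4.7)+(8.1 × 10⁻⁴)(+0.80) = 1.5 × 10⁻³ → stable
The 93–252 m interval has Δρ < 0: lighter water underlies denser water.

93–252 m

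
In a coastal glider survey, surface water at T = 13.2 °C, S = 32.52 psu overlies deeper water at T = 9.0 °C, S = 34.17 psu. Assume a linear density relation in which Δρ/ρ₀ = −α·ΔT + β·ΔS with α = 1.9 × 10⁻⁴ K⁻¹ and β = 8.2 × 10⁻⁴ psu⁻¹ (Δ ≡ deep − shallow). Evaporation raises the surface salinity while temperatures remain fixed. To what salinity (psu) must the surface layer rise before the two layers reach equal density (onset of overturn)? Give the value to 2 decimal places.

Neutral buoyancy requires −α(T_deep − T_surf) + β(S_deep − S_surf′) = 0.
S_surf′ = S_deep − (α/β)·ΔT = 34.17 − (1.9 × 10⁻⁴/8.2 × 10⁻⁴)·(-4.2) = 35.1432 psu.
Increase required: 35.1432 − 32.52 = 2.6232 psu.

35.14 psu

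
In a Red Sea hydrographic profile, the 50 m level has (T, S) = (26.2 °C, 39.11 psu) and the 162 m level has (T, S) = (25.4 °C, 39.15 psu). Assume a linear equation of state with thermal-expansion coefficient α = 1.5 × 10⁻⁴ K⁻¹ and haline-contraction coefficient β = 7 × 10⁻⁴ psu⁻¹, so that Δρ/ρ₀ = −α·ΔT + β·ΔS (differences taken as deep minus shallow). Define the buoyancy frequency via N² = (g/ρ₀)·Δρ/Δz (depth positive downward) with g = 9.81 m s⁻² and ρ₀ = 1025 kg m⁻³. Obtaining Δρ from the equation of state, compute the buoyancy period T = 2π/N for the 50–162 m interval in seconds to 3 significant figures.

1.75 × 10³ s

ΔT = -0.8 K, ΔS = +0.04 psu (deep − shallow).
Δρ/ρ₀ = −αΔT + βΔS = 1.20 × 10⁻⁴ + 2.80 × 10⁻⁵ = 1.48 × 10⁻⁴, so Δρ ≈ 0.1517 kg m⁻³.
N² = (g/ρ₀)·Δρ/Δz = g·(Δρ/ρ₀)/Δz = 9.81 × 1.48 × 10⁻⁴ / 112 = 1.2963 × 10⁻⁵ s⁻².
N = √(1.2963 × 10⁻⁵) = 3.6004 × 10⁻³ rad s⁻¹ → T = 2π/N = 1.7451 × 10³ s ≈ 1.75 × 10³ s.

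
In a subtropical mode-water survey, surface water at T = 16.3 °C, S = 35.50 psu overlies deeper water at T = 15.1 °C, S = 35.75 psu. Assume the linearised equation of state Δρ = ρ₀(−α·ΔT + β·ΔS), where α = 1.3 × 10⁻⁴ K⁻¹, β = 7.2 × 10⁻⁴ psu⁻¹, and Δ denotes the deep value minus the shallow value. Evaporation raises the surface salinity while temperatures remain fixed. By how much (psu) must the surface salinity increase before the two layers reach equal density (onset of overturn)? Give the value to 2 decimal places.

0.47 psu

Neutral buoyancy requires −α(T_deep − T_surf) + β(S_deep − S_surf′) = 0.
S_surf′ = S_deep − (α/β)·ΔT = 35.75 − (1.3 × 10⁻⁴/7.2 × 10⁻⁴)·(-1.2) = 35.9667 psu.
Increase required: 35.9667 − 35.50 = 0.4667 psu.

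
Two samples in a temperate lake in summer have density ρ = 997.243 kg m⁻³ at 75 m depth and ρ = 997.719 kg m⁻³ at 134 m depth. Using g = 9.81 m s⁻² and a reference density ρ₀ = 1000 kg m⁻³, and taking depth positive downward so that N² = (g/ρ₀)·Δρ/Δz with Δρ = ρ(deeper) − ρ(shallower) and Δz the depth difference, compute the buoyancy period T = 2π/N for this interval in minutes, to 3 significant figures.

Δρ = 997.719 − 997.243 = 0.476 kg m⁻³ over Δz = 134 − 75 = 59 m.
N² = (9.81/1000) × (0.476/59) = 7.9145 × 10⁻⁵ s⁻².
N = √(7.9145 × 10⁻⁵) = 8.8963 × 10⁻³ rad s⁻¹, so T = 2π/N = 706.27 s = 11.771 min ≈ 11.8 min.

11.8 min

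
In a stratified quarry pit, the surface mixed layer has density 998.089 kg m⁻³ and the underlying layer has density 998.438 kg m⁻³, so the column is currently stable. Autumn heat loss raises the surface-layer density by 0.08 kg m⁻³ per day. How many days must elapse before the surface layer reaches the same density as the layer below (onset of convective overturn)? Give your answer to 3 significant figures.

Density deficit of the surface layer: 998.438 − 998.089 = 0.349 kg m⁻³.
Required change = 0.349 / 0.08 = 4.36 days.

4.36 days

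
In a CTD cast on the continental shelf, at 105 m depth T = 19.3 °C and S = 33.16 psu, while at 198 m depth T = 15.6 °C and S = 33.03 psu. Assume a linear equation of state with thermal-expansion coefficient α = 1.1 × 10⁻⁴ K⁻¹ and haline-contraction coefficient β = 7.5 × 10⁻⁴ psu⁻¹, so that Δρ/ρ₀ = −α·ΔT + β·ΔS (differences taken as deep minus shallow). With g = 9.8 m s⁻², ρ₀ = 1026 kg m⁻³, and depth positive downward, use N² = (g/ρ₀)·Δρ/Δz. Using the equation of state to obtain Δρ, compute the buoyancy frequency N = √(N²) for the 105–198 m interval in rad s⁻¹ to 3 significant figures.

ΔT = -3.7 K, ΔS = -0.13 psu (deep − shallow).
Δρ/ρ₀ = −αΔT + βΔS = 4.07 × 10⁻⁴ − 9.75 × 10⁻⁵ = 3.095 × 10⁻⁴, so Δρ ≈ 0.3175 kg m⁻³.
N² = (g/ρ₀)·Δρ/Δz = g·(Δρ/ρ₀)/Δz = 9.8 × 3.095 × 10⁻⁴ / 93 = 3.2614 × 10⁻⁵ s⁻².
N = √(3.2614 × 10⁻⁵) = 5.7109 × 10⁻³ rad s⁻¹ ≈ 5.71 × 10⁻³ rad s⁻¹.

5.71 × 10⁻³ rad s⁻¹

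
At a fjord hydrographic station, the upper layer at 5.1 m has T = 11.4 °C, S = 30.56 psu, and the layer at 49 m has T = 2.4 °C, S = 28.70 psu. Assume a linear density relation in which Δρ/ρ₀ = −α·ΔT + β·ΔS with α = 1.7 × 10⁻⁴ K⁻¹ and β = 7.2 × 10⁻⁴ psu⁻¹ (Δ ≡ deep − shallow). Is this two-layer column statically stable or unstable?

stable

ΔT = 2.4 − 11.4 = -9.0 K and ΔS = 28.70 − 30.56 = -1.86 psu (deep − shallow).
−αΔT = 1.53 × 10⁻³; βΔS = -1.3392 × 10⁻³; sum Δρ/ρ₀ = 1.908 × 10⁻⁴.
Δρ/ρ₀ > 0, so Δρ > 0: deeper water is denser → statically stable.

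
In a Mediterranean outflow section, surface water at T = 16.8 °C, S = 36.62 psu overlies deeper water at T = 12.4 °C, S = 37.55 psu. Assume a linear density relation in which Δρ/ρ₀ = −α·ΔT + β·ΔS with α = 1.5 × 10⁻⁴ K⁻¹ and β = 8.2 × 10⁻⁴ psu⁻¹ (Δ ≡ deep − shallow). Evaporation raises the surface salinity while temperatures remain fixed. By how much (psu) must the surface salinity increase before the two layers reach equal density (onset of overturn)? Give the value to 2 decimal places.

Neutral buoyancy requires −α(T_deep − T_surf) + β(S_deep − S_surf′) = 0.
S_surf′ = S_deep − (α/β)·ΔT = 37.55 − (1.5 × 10⁻⁴/8.2 × 10⁻⁴)·(-4.4) = 38.3549 psu.
Increase required: 38.3549 − 36.62 = 1.7349 psu.

1.73 psu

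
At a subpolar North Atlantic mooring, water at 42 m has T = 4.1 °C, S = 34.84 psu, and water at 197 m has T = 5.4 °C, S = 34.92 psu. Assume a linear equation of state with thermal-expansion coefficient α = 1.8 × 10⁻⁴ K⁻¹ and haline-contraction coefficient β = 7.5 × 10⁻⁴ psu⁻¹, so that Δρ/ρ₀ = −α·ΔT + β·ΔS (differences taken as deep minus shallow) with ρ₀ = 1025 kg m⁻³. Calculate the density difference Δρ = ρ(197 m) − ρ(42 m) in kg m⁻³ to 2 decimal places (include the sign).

-0.18 kg m⁻³

ΔT = +1.3 K, ΔS = +0.08 psu (deep − shallow).
Δρ/ρ₀ = −(1.8 × 10⁻⁴)(+1.3) + (7.5 × 10⁻⁴)(+0.08) = -1.74 × 10⁻⁴.
Δρ = 1025 × (-1.74 × 10⁻⁴) = -0.18 kg m⁻³.
Negative Δρ: lighter below, statically unstable.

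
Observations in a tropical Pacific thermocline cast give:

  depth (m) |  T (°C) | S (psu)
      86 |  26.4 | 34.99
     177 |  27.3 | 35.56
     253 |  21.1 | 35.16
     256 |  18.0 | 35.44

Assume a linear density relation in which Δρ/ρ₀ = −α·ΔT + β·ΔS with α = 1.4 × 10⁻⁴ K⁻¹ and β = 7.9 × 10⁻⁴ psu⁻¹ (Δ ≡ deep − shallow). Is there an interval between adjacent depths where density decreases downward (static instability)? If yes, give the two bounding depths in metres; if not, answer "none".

Evaluate Δρ/ρ₀ = −αΔT + βΔS across each adjacent pair:
  86–177 m: −αΔT+βΔS = −(1.4 × 10⁻⁴)(+0.9)+(7.9 × 10⁻⁴)(+0.57) = 3.2 × 10⁻⁴ → stable
  177–253 m: −αΔT+βΔS = −(1.4 × 10⁻⁴)(-6.2)+(7.9 × 10⁻⁴)(-0.40) = 5.5 × 10⁻⁴ → stable
  253–256 m: −αΔT+βΔS = −(1.4 × 10⁻⁴)(-3.1)+(7.9 × 10⁻⁴)(+0.28) = 6.6 × 10⁻⁴ → stable
Every interval has Δρ > 0: the column is stably stratified throughout.

none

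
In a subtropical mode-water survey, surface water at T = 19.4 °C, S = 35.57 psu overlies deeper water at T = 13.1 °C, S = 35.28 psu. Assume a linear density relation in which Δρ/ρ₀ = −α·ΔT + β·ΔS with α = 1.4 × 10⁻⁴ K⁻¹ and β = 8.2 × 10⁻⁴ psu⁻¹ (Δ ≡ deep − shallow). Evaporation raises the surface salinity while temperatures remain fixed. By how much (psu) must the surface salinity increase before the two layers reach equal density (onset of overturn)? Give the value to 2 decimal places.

Neutral buoyancy requires −α(T_deep − T_surf) + β(S_deep − S_surf′) = 0.
S_surf′ = S_deep − (α/β)·ΔT = 35.28 − (1.4 × 10⁻⁴/8.2 × 10⁻⁴)·(-6.3) = 36.3556 psu.
Increase required: 36.3556 − 35.57 = 0.7856 psu.

0.79 psu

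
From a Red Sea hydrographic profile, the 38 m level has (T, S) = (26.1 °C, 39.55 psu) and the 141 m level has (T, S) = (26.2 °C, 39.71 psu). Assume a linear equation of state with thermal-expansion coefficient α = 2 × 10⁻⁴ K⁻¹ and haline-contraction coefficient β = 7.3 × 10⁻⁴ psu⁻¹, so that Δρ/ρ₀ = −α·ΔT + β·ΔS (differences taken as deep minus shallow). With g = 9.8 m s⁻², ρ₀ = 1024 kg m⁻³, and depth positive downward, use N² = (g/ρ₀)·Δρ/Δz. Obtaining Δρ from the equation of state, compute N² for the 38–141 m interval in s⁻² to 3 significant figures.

9.21 × 10⁻⁶ s⁻²

ΔT = +0.1 K, ΔS = +0.16 psu (deep − shallow).
Δρ/ρ₀ = −αΔT + βΔS = -2.00 × 10⁻⁵ + 1.168 × 10⁻⁴ = 9.68 × 10⁻⁵, so Δρ ≈ 0.09912 kg m⁻³.
N² = (g/ρ₀)·Δρ/Δz = g·(Δρ/ρ₀)/Δz = 9.8 × 9.68 × 10⁻⁵ / 103 = 9.2101 × 10⁻⁶ s⁻² ≈ 9.21 × 10⁻⁶ s⁻².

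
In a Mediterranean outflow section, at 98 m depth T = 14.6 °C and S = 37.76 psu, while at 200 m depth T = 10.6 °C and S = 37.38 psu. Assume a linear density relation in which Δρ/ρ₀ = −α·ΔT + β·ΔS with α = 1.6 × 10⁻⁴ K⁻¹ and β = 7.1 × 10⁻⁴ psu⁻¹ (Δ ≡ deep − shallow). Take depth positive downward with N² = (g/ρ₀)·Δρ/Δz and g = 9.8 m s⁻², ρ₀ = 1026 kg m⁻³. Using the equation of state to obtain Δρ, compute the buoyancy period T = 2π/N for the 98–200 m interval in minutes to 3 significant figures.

17.6 min

ΔT = -4.0 K, ΔS = -0.38 psu (deep − shallow).
Δρ/ρ₀ = −αΔT + βΔS = 6.40 × 10⁻⁴ − 2.698 × 10⁻⁴ = 3.702 × 10⁻⁴, so Δρ ≈ 0.3798 kg m⁻³.
N² = (g/ρ₀)·Δρ/Δz = g·(Δρ/ρ₀)/Δz = 9.8 × 3.702 × 10⁻⁴ / 102 = 3.5568 × 10⁻⁵ s⁻².
N = √(3.5568 × 10⁻⁵) = 5.9639 × 10⁻³ rad s⁻¹ → T = 2π/N = 1.0535 × 10³ s = 17.558 min ≈ 17.6 min.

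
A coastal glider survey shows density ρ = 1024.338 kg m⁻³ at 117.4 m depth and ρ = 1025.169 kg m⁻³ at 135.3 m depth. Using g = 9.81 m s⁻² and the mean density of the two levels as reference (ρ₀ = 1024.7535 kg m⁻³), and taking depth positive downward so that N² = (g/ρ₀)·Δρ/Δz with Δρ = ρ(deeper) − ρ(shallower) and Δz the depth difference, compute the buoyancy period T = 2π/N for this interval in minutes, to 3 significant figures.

4.97 min

Δρ = 1025.169 − 1024.338 = 0.831 kg m⁻³ over Δz = 135.3 − 117.4 = 17.9 m.
N² = (9.81/1024.7535) × (0.831/17.9) = 4.4442 × 10⁻⁴ s⁻².
N = √(4.4442 × 10⁻⁴) = 0.021081 rad s⁻¹, so T = 2π/N = 298.05 s = 4.9675 min ≈ 4.97 min.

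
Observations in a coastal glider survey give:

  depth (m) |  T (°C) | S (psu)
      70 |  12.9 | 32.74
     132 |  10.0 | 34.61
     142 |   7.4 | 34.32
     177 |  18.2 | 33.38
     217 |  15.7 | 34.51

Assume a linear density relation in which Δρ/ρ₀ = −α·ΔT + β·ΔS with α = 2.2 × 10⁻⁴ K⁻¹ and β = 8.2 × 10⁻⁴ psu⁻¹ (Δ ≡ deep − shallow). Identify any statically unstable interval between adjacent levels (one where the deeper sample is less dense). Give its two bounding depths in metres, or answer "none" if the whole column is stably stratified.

Evaluate Δρ/ρ₀ = −αΔT + βΔS across each adjacent pair:
  70–132 m: −αΔT+βΔS = −(2.2 × 10⁻⁴)(-2.9)+(8.2 × 10⁻⁴)(+1.87) = 2.2 × 10⁻³ → stable
  132–142 m: −αΔT+βΔS = −(2.2 × 10⁻⁴)(-2.6)+(8.2 × 10⁻⁴)(-0.29) = 3.3 × 10⁻⁴ → stable
  142–177 m: −αΔT+βΔS = −(2.2 × 10⁻⁴)(+10.8)+(8.2 × 10⁻⁴)(-0.94) = -3.1 × 10⁻³ → UNSTABLE
  177–217 m: −αΔT+βΔS = −(2.2 × 10⁻⁴)(-2.5)+(8.2 × 10⁻⁴)(+1.13) = 1.5 × 10⁻³ → stable
The 142–177 m interval has Δρ < 0: lighter water underlies denser water.

142–177 m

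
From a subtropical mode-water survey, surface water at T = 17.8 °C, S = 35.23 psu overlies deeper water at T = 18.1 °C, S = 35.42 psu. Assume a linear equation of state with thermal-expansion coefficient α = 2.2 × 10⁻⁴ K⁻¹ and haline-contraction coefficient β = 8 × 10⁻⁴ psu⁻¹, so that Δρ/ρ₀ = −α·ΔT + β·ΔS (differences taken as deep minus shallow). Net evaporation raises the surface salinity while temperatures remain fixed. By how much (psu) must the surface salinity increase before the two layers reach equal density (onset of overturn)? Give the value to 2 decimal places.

0.11 psu

Neutral buoyancy requires −α(T_deep − T_surf) + β(S_deep − S_surf′) = 0.
S_surf′ = S_deep − (α/β)·ΔT = 35.42 − (2.2 × 10⁻⁴/8 × 10⁻⁴)·(+0.3) = 35.3375 psu.
Increase required: 35.3375 − 35.23 = 0.1075 psu.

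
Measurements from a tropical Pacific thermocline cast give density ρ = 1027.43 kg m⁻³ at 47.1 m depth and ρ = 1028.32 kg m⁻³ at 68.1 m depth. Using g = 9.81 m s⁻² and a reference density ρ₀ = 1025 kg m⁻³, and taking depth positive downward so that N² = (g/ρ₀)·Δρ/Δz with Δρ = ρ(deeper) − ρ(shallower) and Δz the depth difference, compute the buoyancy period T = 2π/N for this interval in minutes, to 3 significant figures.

5.20 min

Δρ = 1028.32 − 1027.43 = 0.89 kg m⁻³ over Δz = 68.1 − 47.1 = 21 m.
N² = (9.81/1025) × (0.89/21) = 4.0562 × 10⁻⁴ s⁻².
N = √(4.0562 × 10⁻⁴) = 0.020140 rad s⁻¹, so T = 2π/N = 311.98 s = 5.1997 min ≈ 5.20 min.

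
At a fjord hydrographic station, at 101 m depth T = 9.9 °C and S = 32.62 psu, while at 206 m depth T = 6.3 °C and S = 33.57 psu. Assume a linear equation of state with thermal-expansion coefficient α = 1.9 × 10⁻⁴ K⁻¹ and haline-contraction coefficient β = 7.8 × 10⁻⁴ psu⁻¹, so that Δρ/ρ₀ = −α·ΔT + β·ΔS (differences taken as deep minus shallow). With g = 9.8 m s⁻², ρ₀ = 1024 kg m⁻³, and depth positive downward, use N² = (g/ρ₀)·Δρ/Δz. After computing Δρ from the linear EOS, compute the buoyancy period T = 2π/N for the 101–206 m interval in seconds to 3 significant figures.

545 s

ΔT = -3.6 K, ΔS = +0.95 psu (deep − shallow).
Δρ/ρ₀ = −αΔT + βΔS = 6.84 × 10⁻⁴ + 7.41 × 10⁻⁴ = 1.425 × 10⁻³, so Δρ ≈ 1.459 kg m⁻³.
N² = (g/ρ₀)·Δρ/Δz = g·(Δρ/ρ₀)/Δz = 9.8 × 1.425 × 10⁻³ / 105 = 1.3300 × 10⁻⁴ s⁻².
N = √(1.3300 × 10⁻⁴) = 0.011533 rad s⁻¹ → T = 2π/N = 544.80 s ≈ 545 s.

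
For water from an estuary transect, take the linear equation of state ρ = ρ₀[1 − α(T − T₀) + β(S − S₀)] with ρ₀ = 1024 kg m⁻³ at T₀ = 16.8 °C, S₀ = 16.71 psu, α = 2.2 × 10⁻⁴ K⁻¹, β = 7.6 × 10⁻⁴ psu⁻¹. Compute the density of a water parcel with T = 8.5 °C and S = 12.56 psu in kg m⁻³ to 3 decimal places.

T − T₀ = -8.3 K, S − S₀ = -4.15 psu.
Bracket = 1 − α·(-8.3) + β·(-4.15) = 1 + (-1.328 × 10⁻³) = 0.9986720.
ρ = 1024 × 0.9986720 = 1022.640 kg m⁻³.

1022.640 kg m⁻³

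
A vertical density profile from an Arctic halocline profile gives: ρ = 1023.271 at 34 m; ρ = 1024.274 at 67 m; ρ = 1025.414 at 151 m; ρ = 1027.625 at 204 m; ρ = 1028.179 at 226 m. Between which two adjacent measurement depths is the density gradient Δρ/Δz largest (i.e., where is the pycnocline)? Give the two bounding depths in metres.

151–204 m

Compute the density gradient over each adjacent pair:
  34–67 m: Δρ/Δz = 1.003/33 = 0.030 kg m⁻⁴
  67–151 m: Δρ/Δz = 1.140/84 = 0.014 kg m⁻⁴
  151–204 m: Δρ/Δz = 2.211/53 = 0.042 kg m⁻⁴
  204–226 m: Δρ/Δz = 0.554/22 = 0.025 kg m⁻⁴
The largest gradient is in the 151–204 m interval — the pycnocline.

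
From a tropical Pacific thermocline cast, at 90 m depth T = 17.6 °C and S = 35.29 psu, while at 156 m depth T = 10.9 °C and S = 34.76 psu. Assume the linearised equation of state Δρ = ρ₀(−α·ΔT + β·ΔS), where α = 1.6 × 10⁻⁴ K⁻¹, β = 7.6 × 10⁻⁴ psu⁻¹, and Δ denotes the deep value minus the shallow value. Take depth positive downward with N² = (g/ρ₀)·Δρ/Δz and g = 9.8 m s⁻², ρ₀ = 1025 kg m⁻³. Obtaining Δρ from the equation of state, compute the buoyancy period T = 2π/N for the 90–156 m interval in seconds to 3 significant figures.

630 s

ΔT = -6.7 K, ΔS = -0.53 psu (deep − shallow).
Δρ/ρ₀ = −αΔT + βΔS = 1.072 × 10⁻³ − 4.028 × 10⁻⁴ = 6.692 × 10⁻⁴, so Δρ ≈ 0.6859 kg m⁻³.
N² = (g/ρ₀)·Δρ/Δz = g·(Δρ/ρ₀)/Δz = 9.8 × 6.692 × 10⁻⁴ / 66 = 9.9366 × 10⁻⁵ s⁻².
N = √(9.9366 × 10⁻⁵) = 9.9682 × 10⁻³ rad s⁻¹ → T = 2π/N = 630.32 s ≈ 630 s.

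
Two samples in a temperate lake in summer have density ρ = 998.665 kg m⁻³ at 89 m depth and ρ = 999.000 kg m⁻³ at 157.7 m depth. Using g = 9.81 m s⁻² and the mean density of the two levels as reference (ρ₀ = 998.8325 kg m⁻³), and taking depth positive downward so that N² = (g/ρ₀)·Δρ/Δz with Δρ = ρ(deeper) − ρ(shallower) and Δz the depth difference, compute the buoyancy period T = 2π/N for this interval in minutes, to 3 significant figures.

Δρ = 999.000 − 998.665 = 0.335 kg m⁻³ over Δz = 157.7 − 89 = 68.7 m.
N² = (9.81/998.8325) × (0.335/68.7) = 4.7892 × 10⁻⁵ s⁻².
N = √(4.7892 × 10⁻⁵) = 6.9204 × 10⁻³ rad s⁻¹, so T = 2π/N = 907.92 s = 15.132 min ≈ 15.1 min.

15.1 min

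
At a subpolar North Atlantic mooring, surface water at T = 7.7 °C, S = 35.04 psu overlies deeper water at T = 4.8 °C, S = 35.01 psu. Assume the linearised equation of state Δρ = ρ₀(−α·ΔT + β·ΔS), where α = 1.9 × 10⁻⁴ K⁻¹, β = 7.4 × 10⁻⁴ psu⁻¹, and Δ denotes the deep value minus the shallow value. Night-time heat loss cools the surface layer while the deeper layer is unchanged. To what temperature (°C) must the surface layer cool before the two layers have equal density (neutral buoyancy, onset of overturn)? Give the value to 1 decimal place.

4.9 °C

Neutral buoyancy requires Δρ = 0, i.e. −α(T_deep − T_surf′) + β(S_deep − S_surf) = 0.
T_surf′ = T_deep − (β/α)·ΔS = 4.8 − (7.4 × 10⁻⁴/1.9 × 10⁻⁴)·(-0.03) = 4.917 °C.
Cooling required: 7.7 − (4.917) = 2.783 °C.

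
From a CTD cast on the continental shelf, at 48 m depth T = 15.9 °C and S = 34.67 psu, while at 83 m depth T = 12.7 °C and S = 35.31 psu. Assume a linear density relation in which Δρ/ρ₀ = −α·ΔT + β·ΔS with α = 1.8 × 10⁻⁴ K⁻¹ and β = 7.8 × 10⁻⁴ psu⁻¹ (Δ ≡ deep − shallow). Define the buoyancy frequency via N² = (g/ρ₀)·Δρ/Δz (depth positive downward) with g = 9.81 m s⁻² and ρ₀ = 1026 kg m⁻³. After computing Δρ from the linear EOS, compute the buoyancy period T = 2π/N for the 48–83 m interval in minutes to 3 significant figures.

ΔT = -3.2 K, ΔS = +0.64 psu (deep − shallow).
Δρ/ρ₀ = −αΔT + βΔS = 5.76 × 10⁻⁴ + 4.992 × 10⁻⁴ = 1.0752 × 10⁻³, so Δρ ≈ 1.103 kg m⁻³.
N² = (g/ρ₀)·Δρ/Δz = g·(Δρ/ρ₀)/Δz = 9.81 × 1.0752 × 10⁻³ / 35 = 3.0136 × 10⁻⁴ s⁻².
N = √(3.0136 × 10⁻⁴) = 0.017360 rad s⁻¹ → T = 2π/N = 361.93 s = 6.0322 min ≈ 6.03 min.

6.03 min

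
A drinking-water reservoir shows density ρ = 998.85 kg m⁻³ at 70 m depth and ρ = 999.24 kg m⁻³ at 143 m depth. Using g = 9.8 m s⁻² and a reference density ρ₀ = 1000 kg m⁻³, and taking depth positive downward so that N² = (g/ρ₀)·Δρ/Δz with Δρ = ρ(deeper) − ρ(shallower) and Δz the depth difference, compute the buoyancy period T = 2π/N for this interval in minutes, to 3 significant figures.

14.5 min

Δρ = 999.24 − 998.85 = 0.39 kg m⁻³ over Δz = 143 − 70 = 73 m.
N² = (9.8/1000) × (0.39/73) = 5.2356 × 10⁻⁵ s⁻².
N = √(5.2356 × 10⁻⁵) = 7.2357 × 10⁻³ rad s⁻¹, so T = 2π/N = 868.36 s = 14.473 min ≈ 14.5 min.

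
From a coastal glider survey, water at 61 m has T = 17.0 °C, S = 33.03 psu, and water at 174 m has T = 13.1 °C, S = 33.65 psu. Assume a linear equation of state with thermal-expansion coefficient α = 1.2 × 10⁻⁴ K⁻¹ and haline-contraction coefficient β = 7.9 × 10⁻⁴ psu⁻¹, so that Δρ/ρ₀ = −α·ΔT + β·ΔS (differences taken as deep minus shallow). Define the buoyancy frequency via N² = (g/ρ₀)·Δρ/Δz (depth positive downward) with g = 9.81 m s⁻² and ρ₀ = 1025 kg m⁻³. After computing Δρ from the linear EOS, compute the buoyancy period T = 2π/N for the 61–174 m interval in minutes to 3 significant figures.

11.5 min

ΔT = -3.9 K, ΔS = +0.62 psu (deep − shallow).
Δρ/ρ₀ = −αΔT + βΔS = 4.68 × 10⁻⁴ + 4.898 × 10⁻⁴ = 9.578 × 10⁻⁴, so Δρ ≈ 0.9817 kg m⁻³.
N² = (g/ρ₀)·Δρ/Δz = g·(Δρ/ρ₀)/Δz = 9.81 × 9.578 × 10⁻⁴ / 113 = 8.3151 × 10⁻⁵ s⁻².
N = √(8.3151 × 10⁻⁵) = 9.1187 × 10⁻³ rad s⁻¹ → T = 2π/N = 689.04 s = 11.484 min ≈ 11.5 min.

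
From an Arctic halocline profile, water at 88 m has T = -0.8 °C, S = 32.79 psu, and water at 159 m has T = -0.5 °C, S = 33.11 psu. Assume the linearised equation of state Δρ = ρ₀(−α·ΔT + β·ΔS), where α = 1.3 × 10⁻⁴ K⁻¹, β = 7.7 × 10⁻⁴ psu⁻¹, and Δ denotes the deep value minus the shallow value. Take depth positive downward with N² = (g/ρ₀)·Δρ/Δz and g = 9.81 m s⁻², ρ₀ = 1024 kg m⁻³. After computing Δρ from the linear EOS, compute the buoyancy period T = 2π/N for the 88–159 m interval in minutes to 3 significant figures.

19.6 min

ΔT = +0.3 K, ΔS = +0.32 psu (deep − shallow).
Δρ/ρ₀ = −αΔT + βΔS = -3.90 × 10⁻⁵ + 2.464 × 10⁻⁴ = 2.074 × 10⁻⁴, so Δρ ≈ 0.2124 kg m⁻³.
N² = (g/ρ₀)·Δρ/Δz = g·(Δρ/ρ₀)/Δz = 9.81 × 2.074 × 10⁻⁴ / 71 = 2.8656 × 10⁻⁵ s⁻².
N = √(2.8656 × 10⁻⁵) = 5.3531 × 10⁻³ rad s⁻¹ → T = 2π/N = 1.1737 × 10³ s = 19.562 min ≈ 19.6 min.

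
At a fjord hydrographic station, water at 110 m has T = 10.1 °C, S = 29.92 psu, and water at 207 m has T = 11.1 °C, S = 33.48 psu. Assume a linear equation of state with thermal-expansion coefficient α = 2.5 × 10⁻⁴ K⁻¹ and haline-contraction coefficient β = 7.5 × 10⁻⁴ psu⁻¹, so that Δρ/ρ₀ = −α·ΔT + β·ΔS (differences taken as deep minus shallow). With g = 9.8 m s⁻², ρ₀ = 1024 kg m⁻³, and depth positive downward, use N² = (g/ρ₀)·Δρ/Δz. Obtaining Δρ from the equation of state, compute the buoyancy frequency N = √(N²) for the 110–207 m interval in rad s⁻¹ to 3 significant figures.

ΔT = +1.0 K, ΔS = +3.56 psu (deep − shallow).
Δρ/ρ₀ = −αΔT + βΔS = -2.50 × 10⁻⁴ + 2.67 × 10⁻³ = 2.42 × 10⁻³, so Δρ ≈ 2.478 kg m⁻³.
N² = (g/ρ₀)·Δρ/Δz = g·(Δρ/ρ₀)/Δz = 9.8 × 2.42 × 10⁻³ / 97 = 2.4449 × 10⁻⁴ s⁻².
N = √(2.4449 × 10⁻⁴) = 0.015636 rad s⁻¹ ≈ 0.0156 rad s⁻¹.

0.0156 rad s⁻¹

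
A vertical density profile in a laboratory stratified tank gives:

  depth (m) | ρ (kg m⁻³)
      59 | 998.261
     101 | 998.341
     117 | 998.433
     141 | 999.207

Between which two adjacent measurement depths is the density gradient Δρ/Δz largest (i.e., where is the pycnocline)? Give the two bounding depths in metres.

Compute the density gradient over each adjacent pair:
  59–101 m: Δρ/Δz = 0.080/42 = 1.9 × 10⁻³ kg m⁻⁴
  101–117 m: Δρ/Δz = 0.092/16 = 5.7 × 10⁻³ kg m⁻⁴
  117–141 m: Δρ/Δz = 0.774/24 = 0.032 kg m⁻⁴
The largest gradient is in the 117–141 m interval — the pycnocline.

117–141 m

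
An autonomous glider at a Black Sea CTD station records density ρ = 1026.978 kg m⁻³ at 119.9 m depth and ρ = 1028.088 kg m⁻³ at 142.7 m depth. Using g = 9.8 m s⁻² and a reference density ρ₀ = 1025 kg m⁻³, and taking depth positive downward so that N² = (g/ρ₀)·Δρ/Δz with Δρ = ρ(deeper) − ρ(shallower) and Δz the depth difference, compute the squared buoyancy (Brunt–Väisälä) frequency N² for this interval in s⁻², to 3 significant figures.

Δρ = 1028.088 − 1026.978 = 1.110 kg m⁻³ over Δz = 142.7 − 119.9 = 22.8 m.
N² = (9.8/1025) × (1.110/22.8) = 4.6547 × 10⁻⁴ s⁻² ≈ 4.65 × 10⁻⁴ s⁻².

4.65 × 10⁻⁴ s⁻²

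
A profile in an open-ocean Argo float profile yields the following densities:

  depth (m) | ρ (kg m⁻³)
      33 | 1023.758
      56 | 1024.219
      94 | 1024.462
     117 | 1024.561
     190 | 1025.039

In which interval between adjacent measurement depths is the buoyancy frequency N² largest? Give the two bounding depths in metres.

33–56 m

Compute the density gradient over each adjacent pair:
  33–56 m: Δρ/Δz = 0.461/23 = 0.020 kg m⁻⁴
  56–94 m: Δρ/Δz = 0.243/38 = 6.4 × 10⁻³ kg m⁻⁴
  94–117 m: Δρ/Δz = 0.099/23 = 4.3 × 10⁻³ kg m⁻⁴
  117–190 m: Δρ/Δz = 0.478/73 = 6.5 × 10⁻³ kg m⁻⁴
The largest gradient is in the 33–56 m interval — the pycnocline.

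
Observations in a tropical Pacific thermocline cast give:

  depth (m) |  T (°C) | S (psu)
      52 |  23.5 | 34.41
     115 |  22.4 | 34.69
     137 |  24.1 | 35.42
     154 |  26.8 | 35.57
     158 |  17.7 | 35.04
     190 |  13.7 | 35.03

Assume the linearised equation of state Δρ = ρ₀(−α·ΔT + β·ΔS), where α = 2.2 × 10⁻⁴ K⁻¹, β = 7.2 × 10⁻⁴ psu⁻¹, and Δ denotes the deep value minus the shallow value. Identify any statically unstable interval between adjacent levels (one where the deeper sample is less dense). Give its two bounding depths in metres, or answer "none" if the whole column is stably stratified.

137–154 m

Evaluate Δρ/ρ₀ = −αΔT + βΔS across each adjacent pair:
  52–115 m: −αΔT+βΔS = −(2.2 × 10⁻⁴)(-1.1)+(7.2 × 10⁻⁴)(+0.28) = 4.4 × 10⁻⁴ → stable
  115–137 m: −αΔT+βΔS = −(2.2 × 10⁻⁴)(+1.7)+(7.2 × 10⁻⁴)(+0.73) = 1.5 × 10⁻⁴ → stable
  137–154 m: −αΔT+βΔS = −(2.2 × 10⁻⁴)(+2.7)+(7.2 × 10⁻⁴)(+0.15) = -4.9 × 10⁻⁴ → UNSTABLE
  154–158 m: −αΔT+βΔS = −(2.2 × 10⁻⁴)(-9.1)+(7.2 × 10⁻⁴)(-0.53) = 1.6 × 10⁻³ → stable
  158–190 m: −αΔT+βΔS = −(2.2 × 10⁻⁴)(-4.0)+(7.2 × 10⁻⁴)(-0.01) = 8.7 × 10⁻⁴ → stable
The 137–154 m interval has Δρ < 0: lighter water underlies denser water.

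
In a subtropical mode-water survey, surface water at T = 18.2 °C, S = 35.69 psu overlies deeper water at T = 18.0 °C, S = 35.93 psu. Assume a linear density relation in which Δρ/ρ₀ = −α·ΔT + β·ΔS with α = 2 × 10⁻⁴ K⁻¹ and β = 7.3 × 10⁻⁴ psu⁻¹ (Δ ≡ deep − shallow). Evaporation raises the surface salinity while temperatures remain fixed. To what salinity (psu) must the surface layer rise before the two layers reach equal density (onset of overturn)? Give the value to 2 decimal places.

35.98 psu

Neutral buoyancy requires −α(T_deep − T_surf) + β(S_deep − S_surf′) = 0.
S_surf′ = S_deep − (α/β)·ΔT = 35.93 − (2 × 10⁻⁴/7.3 × 10⁻⁴)·(-0.2) = 35.9848 psu.
Increase required: 35.9848 − 35.69 = 0.2948 psu.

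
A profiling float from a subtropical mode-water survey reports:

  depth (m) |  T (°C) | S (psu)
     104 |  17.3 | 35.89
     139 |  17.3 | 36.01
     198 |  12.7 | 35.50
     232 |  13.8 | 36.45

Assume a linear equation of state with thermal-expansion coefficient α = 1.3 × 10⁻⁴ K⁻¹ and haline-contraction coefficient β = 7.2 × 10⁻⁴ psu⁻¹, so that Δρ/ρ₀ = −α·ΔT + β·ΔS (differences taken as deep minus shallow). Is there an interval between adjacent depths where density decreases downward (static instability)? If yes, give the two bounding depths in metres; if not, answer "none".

none

Evaluate Δρ/ρ₀ = −αΔT + βΔS across each adjacent pair:
  104–139 m: −αΔT+βΔS = −(1.3 × 10⁻⁴)(+0.0)+(7.2 × 10⁻⁴)(+0.12) = 8.6 × 10⁻⁵ → stable
  139–198 m: −αΔT+βΔS = −(1.3 × 10⁻⁴)(-4.6)+(7.2 × 10⁻⁴)(-0.51) = 2.3 × 10⁻⁴ → stable
  198–232 m: −αΔT+βΔS = −(1.3 × 10⁻⁴)(+1.1)+(7.2 × 10⁻⁴)(+0.95) = 5.4 × 10⁻⁴ → stable
Every interval has Δρ > 0: the column is stably stratified throughout.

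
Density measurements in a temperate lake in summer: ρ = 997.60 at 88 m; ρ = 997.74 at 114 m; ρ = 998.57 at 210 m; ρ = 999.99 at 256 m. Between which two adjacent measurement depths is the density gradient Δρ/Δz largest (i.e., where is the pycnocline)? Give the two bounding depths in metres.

210–256 m

Compute the density gradient over each adjacent pair:
  88–114 m: Δρ/Δz = 0.14/26 = 5.4 × 10⁻³ kg m⁻⁴
  114–210 m: Δρ/Δz = 0.83/96 = 8.6 × 10⁻³ kg m⁻⁴
  210–256 m: Δρ/Δz = 1.42/46 = 0.031 kg m⁻⁴
The largest gradient is in the 210–256 m interval — the pycnocline.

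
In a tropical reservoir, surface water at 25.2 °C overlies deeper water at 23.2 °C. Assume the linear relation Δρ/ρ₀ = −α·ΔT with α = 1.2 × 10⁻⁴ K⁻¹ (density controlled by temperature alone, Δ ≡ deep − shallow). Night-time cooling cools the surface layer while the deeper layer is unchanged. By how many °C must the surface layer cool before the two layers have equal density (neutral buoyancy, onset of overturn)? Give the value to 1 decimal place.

2.0 °C

With temperature the only control, equal density requires T_surf′ = T_deep.
T_surf′ = 23.2 °C.
Cooling required: 25.2 − 23.2 = 2.0 °C.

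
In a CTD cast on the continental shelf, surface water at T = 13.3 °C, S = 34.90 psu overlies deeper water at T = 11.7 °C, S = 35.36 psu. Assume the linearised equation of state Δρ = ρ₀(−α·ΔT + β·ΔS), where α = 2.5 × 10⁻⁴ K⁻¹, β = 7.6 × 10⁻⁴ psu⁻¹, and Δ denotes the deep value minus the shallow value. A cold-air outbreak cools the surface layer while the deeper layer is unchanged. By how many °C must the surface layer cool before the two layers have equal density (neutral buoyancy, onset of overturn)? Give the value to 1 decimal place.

Neutral buoyancy requires Δρ = 0, i.e. −α(T_deep − T_surf′) + β(S_deep − S_surf) = 0.
T_surf′ = T_deep − (β/α)·ΔS = 11.7 − (7.6 × 10⁻⁴/2.5 × 10⁻⁴)·(+0.46) = 10.302 °C.
Cooling required: 13.3 − (10.302) = 2.998 °C.

3.0 °C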